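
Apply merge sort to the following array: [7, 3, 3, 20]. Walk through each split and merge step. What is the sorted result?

Merge sort trace:

Split: [7, 3, 3, 20] -> [7, 3] and [3, 20]
  Split: [7, 3] -> [7] and [3]
  Merge: [7] + [3] -> [3, 7]
  Split: [3, 20] -> [3] and [20]
  Merge: [3] + [20] -> [3, 20]
Merge: [3, 7] + [3, 20] -> [3, 3, 7, 20]

Final sorted array: [3, 3, 7, 20]

The merge sort proceeds by recursively splitting the array and merging sorted halves.
After all merges, the sorted array is [3, 3, 7, 20].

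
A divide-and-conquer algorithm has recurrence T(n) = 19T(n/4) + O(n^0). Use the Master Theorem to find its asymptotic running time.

Master Theorem for T(n) = 19T(n/4) + O(n^0):

a = 19, b = 4, c = 0
log_b(a) = log_4(19) = 2.1240

Case 1: c = 0 < log_4(19) = 2.1240
T(n) = O(n^(log_4 19))

For T(n) = 19T(n/4) + O(n^0): log_4(19) = 2.1240. This is Case 1 of the Master Theorem (c < log_b(a), work dominated by leaves), giving O(n^(log_4 19)).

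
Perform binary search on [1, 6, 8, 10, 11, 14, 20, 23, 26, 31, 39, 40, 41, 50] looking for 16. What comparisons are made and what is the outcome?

Binary search for 16 in [1, 6, 8, 10, 11, 14, 20, 23, 26, 31, 39, 40, 41, 50]:

lo=0, hi=13, mid=6, arr[mid]=20 -> 20 > 16, search left half
lo=0, hi=5, mid=2, arr[mid]=8 -> 8 < 16, search right half
lo=3, hi=5, mid=4, arr[mid]=11 -> 11 < 16, search right half
lo=5, hi=5, mid=5, arr[mid]=14 -> 14 < 16, search right half
lo=6 > hi=5, target 16 not found

Binary search determines that 16 is not in the array after 4 comparisons. The search space was exhausted without finding the target.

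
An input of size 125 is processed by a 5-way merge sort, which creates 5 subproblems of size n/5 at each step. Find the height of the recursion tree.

For divide and conquer with division factor 5:

Problem sizes at each level:
Level 0: 125
Level 1: 25
Level 2: 5
Level 3: 1

The root is level 0 and the size-1 base case is level 3 (the tree spans levels 0 through 3, i.e. 4 levels counting the root), so the depth is the number of divisions: log_5(125) = 3

The recursion tree depth is log_5(125) = 3. At each level, the problem size is divided by 5, so it takes 3 divisions to reduce to a base case of size 1. The algorithm makes 5 recursive calls at each level.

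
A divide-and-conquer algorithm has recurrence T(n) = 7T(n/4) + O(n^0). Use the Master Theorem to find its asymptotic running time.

Master Theorem for T(n) = 7T(n/4) + O(n^0):

a = 7, b = 4, c = 0
log_b(a) = log_4(7) = 1.4037

Case 1: c = 0 < log_4(7) = 1.4037
T(n) = O(n^(log_4 7))

For T(n) = 7T(n/4) + O(n^0): log_4(7) = 1.4037. This is Case 1 of the Master Theorem (c < log_b(a), work dominated by leaves), giving O(n^(log_4 7)).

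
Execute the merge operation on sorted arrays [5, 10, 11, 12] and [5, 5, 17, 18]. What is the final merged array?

Merging process:

Compare 5 vs 5: take 5 from left. Merged: [5]
Compare 10 vs 5: take 5 from right. Merged: [5, 5]
Compare 10 vs 5: take 5 from right. Merged: [5, 5, 5]
Compare 10 vs 17: take 10 from left. Merged: [5, 5, 5, 10]
Compare 11 vs 17: take 11 from left. Merged: [5, 5, 5, 10, 11]
Compare 12 vs 17: take 12 from left. Merged: [5, 5, 5, 10, 11, 12]
Append remaining from right: [17, 18]. Merged: [5, 5, 5, 10, 11, 12, 17, 18]

Final merged array: [5, 5, 5, 10, 11, 12, 17, 18]
Total comparisons: 6

The merged array is [5, 5, 5, 10, 11, 12, 17, 18], requiring 6 comparisons. The merge step runs in O(n) time where n is the total number of elements.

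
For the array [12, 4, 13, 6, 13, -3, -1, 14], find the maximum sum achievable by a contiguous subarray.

Using Kadane's algorithm on [12, 4, 13, 6, 13, -3, -1, 14]:

Scanning through the array:
Position 1 (value 4): max_ending_here = 16, max_so_far = 16
Position 2 (value 13): max_ending_here = 29, max_so_far = 29
Position 3 (value 6): max_ending_here = 35, max_so_far = 35
Position 4 (value 13): max_ending_here = 48, max_so_far = 48
Position 5 (value -3): max_ending_here = 45, max_so_far = 48
Position 6 (value -1): max_ending_here = 44, max_so_far = 48
Position 7 (value 14): max_ending_here = 58, max_so_far = 58

Maximum subarray: [12, 4, 13, 6, 13, -3, -1, 14]
Maximum sum: 58

The maximum subarray is [12, 4, 13, 6, 13, -3, -1, 14] with sum 58. This subarray runs from index 0 to index 7.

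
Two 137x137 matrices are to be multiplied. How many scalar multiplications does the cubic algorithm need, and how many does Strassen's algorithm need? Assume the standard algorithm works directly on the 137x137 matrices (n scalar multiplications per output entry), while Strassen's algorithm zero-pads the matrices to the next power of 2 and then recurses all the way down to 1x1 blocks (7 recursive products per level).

Matrix multiplication for 137x137 matrices:

Strassen's algorithm requires power-of-2 dimensions. Pad 137x137 to 256x256 (next power of 2).

Standard algorithm: 137^3 = 2571353 multiplications
Strassen's algorithm: 7^(log2(256)) = 7^8 = 5764801 multiplications
Difference: 2571353 - 5764801 = -3193448 (Strassen uses MORE here due to padding overhead — for small or just-over-power-of-2 n, padding can outweigh the per-level savings)

Standard: 2571353 multiplications (137^3). Strassen: 5764801 multiplications (7^8, after padding to 256x256). Strassen reduces 8 recursive multiplications to 7 at each level.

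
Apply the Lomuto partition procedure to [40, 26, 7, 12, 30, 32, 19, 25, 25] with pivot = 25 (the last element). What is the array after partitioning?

Lomuto partition with pivot = 25:

Initial array: [40, 26, 7, 12, 30, 32, 19, 25, 25]

arr[0]=40 > 25: no swap
arr[1]=26 > 25: no swap
arr[2]=7 <= 25: swap with position 0, array becomes [7, 26, 40, 12, 30, 32, 19, 25, 25]
arr[3]=12 <= 25: swap with position 1, array becomes [7, 12, 40, 26, 30, 32, 19, 25, 25]
arr[4]=30 > 25: no swap
arr[5]=32 > 25: no swap
arr[6]=19 <= 25: swap with position 2, array becomes [7, 12, 19, 26, 30, 32, 40, 25, 25]
arr[7]=25 <= 25: swap with position 3, array becomes [7, 12, 19, 25, 30, 32, 40, 26, 25]

Place pivot at position 4: [7, 12, 19, 25, 25, 32, 40, 26, 30]
Pivot position: 4

After partitioning with pivot 25, the array becomes [7, 12, 19, 25, 25, 32, 40, 26, 30]. The pivot is placed at index 4. All elements to the left of the pivot are <= 25, and all elements to the right are > 25.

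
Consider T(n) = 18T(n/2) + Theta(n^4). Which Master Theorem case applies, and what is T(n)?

Master Theorem for T(n) = 18T(n/2) + O(n^4):

a = 18, b = 2, c = 4
log_b(a) = log_2(18) = 4.1699

Case 1: c = 4 < log_2(18) = 4.1699
T(n) = O(n^(log_2 18))

For T(n) = 18T(n/2) + O(n^4): log_2(18) = 4.1699. This is Case 1 of the Master Theorem (c < log_b(a), work dominated by leaves), giving O(n^(log_2 18)).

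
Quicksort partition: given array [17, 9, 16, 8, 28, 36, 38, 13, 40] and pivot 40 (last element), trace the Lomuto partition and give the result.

Lomuto partition with pivot = 40:

Initial array: [17, 9, 16, 8, 28, 36, 38, 13, 40]

arr[0]=17 <= 40: swap with position 0, array becomes [17, 9, 16, 8, 28, 36, 38, 13, 40]
arr[1]=9 <= 40: swap with position 1, array becomes [17, 9, 16, 8, 28, 36, 38, 13, 40]
arr[2]=16 <= 40: swap with position 2, array becomes [17, 9, 16, 8, 28, 36, 38, 13, 40]
arr[3]=8 <= 40: swap with position 3, array becomes [17, 9, 16, 8, 28, 36, 38, 13, 40]
arr[4]=28 <= 40: swap with position 4, array becomes [17, 9, 16, 8, 28, 36, 38, 13, 40]
arr[5]=36 <= 40: swap with position 5, array becomes [17, 9, 16, 8, 28, 36, 38, 13, 40]
arr[6]=38 <= 40: swap with position 6, array becomes [17, 9, 16, 8, 28, 36, 38, 13, 40]
arr[7]=13 <= 40: swap with position 7, array becomes [17, 9, 16, 8, 28, 36, 38, 13, 40]

Place pivot at position 8: [17, 9, 16, 8, 28, 36, 38, 13, 40]
Pivot position: 8

After partitioning with pivot 40, the array becomes [17, 9, 16, 8, 28, 36, 38, 13, 40]. The pivot is placed at index 8. All elements to the left of the pivot are <= 40, and all elements to the right are > 40.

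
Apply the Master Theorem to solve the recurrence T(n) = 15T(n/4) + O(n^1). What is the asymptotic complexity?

Master Theorem for T(n) = 15T(n/4) + O(n^1):

a = 15, b = 4, c = 1
log_b(a) = log_4(15) = 1.9534

Case 1: c = 1 < log_4(15) = 1.9534
T(n) = O(n^(log_4 15))

For T(n) = 15T(n/4) + O(n^1): log_4(15) = 1.9534. This is Case 1 of the Master Theorem (c < log_b(a), work dominated by leaves), giving O(n^(log_4 15)).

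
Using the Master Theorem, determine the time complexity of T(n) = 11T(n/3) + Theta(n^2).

Master Theorem for T(n) = 11T(n/3) + O(n^2):

a = 11, b = 3, c = 2
log_b(a) = log_3(11) = 2.1827

Case 1: c = 2 < log_3(11) = 2.1827
T(n) = O(n^(log_3 11))

For T(n) = 11T(n/3) + O(n^2): log_3(11) = 2.1827. This is Case 1 of the Master Theorem (c < log_b(a), work dominated by leaves), giving O(n^(log_3 11)).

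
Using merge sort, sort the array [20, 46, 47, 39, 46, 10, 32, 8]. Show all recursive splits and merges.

Merge sort trace:

Split: [20, 46, 47, 39, 46, 10, 32, 8] -> [20, 46, 47, 39] and [46, 10, 32, 8]
  Split: [20, 46, 47, 39] -> [20, 46] and [47, 39]
    Split: [20, 46] -> [20] and [46]
    Merge: [20] + [46] -> [20, 46]
    Split: [47, 39] -> [47] and [39]
    Merge: [47] + [39] -> [39, 47]
  Merge: [20, 46] + [39, 47] -> [20, 39, 46, 47]
  Split: [46, 10, 32, 8] -> [46, 10] and [32, 8]
    Split: [46, 10] -> [46] and [10]
    Merge: [46] + [10] -> [10, 46]
    Split: [32, 8] -> [32] and [8]
    Merge: [32] + [8] -> [8, 32]
  Merge: [10, 46] + [8, 32] -> [8, 10, 32, 46]
Merge: [20, 39, 46, 47] + [8, 10, 32, 46] -> [8, 10, 20, 32, 39, 46, 46, 47]

Final sorted array: [8, 10, 20, 32, 39, 46, 46, 47]

The merge sort proceeds by recursively splitting the array and merging sorted halves.
After all merges, the sorted array is [8, 10, 20, 32, 39, 46, 46, 47].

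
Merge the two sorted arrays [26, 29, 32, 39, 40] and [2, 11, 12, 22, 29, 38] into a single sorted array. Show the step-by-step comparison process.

Merging process:

Compare 26 vs 2: take 2 from right. Merged: [2]
Compare 26 vs 11: take 11 from right. Merged: [2, 11]
Compare 26 vs 12: take 12 from right. Merged: [2, 11, 12]
Compare 26 vs 22: take 22 from right. Merged: [2, 11, 12, 22]
Compare 26 vs 29: take 26 from left. Merged: [2, 11, 12, 22, 26]
Compare 29 vs 29: take 29 from left. Merged: [2, 11, 12, 22, 26, 29]
Compare 32 vs 29: take 29 from right. Merged: [2, 11, 12, 22, 26, 29, 29]
Compare 32 vs 38: take 32 from left. Merged: [2, 11, 12, 22, 26, 29, 29, 32]
Compare 39 vs 38: take 38 from right. Merged: [2, 11, 12, 22, 26, 29, 29, 32, 38]
Append remaining from left: [39, 40]. Merged: [2, 11, 12, 22, 26, 29, 29, 32, 38, 39, 40]

Final merged array: [2, 11, 12, 22, 26, 29, 29, 32, 38, 39, 40]
Total comparisons: 9

The merged array is [2, 11, 12, 22, 26, 29, 29, 32, 38, 39, 40], requiring 9 comparisons. The merge step runs in O(n) time where n is the total number of elements.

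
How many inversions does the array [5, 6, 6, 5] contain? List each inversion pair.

Finding inversions in [5, 6, 6, 5]:

(1, 3): arr[1]=6 > arr[3]=5
(2, 3): arr[2]=6 > arr[3]=5

Total inversions: 2

The array has 2 inversion(s): (1,3), (2,3). Each pair (i,j) satisfies i < j and arr[i] > arr[j].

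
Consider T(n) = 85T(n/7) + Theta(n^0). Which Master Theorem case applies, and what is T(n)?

Master Theorem for T(n) = 85T(n/7) + O(n^0):

a = 85, b = 7, c = 0
log_b(a) = log_7(85) = 2.2831

Case 1: c = 0 < log_7(85) = 2.2831
T(n) = O(n^(log_7 85))

For T(n) = 85T(n/7) + O(n^0): log_7(85) = 2.2831. This is Case 1 of the Master Theorem (c < log_b(a), work dominated by leaves), giving O(n^(log_7 85)).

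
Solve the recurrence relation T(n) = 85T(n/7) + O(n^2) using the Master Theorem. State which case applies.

Master Theorem for T(n) = 85T(n/7) + O(n^2):

a = 85, b = 7, c = 2
log_b(a) = log_7(85) = 2.2831

Case 1: c = 2 < log_7(85) = 2.2831
T(n) = O(n^(log_7 85))

For T(n) = 85T(n/7) + O(n^2): log_7(85) = 2.2831. This is Case 1 of the Master Theorem (c < log_b(a), work dominated by leaves), giving O(n^(log_7 85)).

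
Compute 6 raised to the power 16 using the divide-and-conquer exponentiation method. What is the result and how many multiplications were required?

Computing 6^16 by squaring (build up from 6^1; each line after the first costs one multiplication):

6^1 = 6
6^2 = (6^1)^2 = 6^2 = 36
6^4 = (6^2)^2 = 36^2 = 1296
6^8 = (6^4)^2 = 1296^2 = 1679616
6^16 = (6^8)^2 = 1679616^2 = 2821109907456

Result: 2821109907456
Multiplications needed: 4 (4 lines after 6^1)

6^16 = 2821109907456. Using exponentiation by squaring, this requires 4 multiplications. The key idea: if the exponent is even, square the half-power; if odd, multiply by the base once.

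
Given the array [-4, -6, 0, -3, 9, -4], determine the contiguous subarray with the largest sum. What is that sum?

Using Kadane's algorithm on [-4, -6, 0, -3, 9, -4]:

Scanning through the array:
Position 1 (value -6): max_ending_here = -6, max_so_far = -4
Position 2 (value 0): max_ending_here = 0, max_so_far = 0
Position 3 (value -3): max_ending_here = -3, max_so_far = 0
Position 4 (value 9): max_ending_here = 9, max_so_far = 9
Position 5 (value -4): max_ending_here = 5, max_so_far = 9

Maximum subarray: [9]
Maximum sum: 9

The maximum subarray is [9] with sum 9. This subarray runs from index 4 to index 4.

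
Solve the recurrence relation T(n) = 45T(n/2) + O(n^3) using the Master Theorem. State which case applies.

Master Theorem for T(n) = 45T(n/2) + O(n^3):

a = 45, b = 2, c = 3
log_b(a) = log_2(45) = 5.4919

Case 1: c = 3 < log_2(45) = 5.4919
T(n) = O(n^(log_2 45))

For T(n) = 45T(n/2) + O(n^3): log_2(45) = 5.4919. This is Case 1 of the Master Theorem (c < log_b(a), work dominated by leaves), giving O(n^(log_2 45)).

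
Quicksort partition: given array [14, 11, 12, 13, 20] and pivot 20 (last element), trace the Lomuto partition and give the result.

Lomuto partition with pivot = 20:

Initial array: [14, 11, 12, 13, 20]

arr[0]=14 <= 20: swap with position 0, array becomes [14, 11, 12, 13, 20]
arr[1]=11 <= 20: swap with position 1, array becomes [14, 11, 12, 13, 20]
arr[2]=12 <= 20: swap with position 2, array becomes [14, 11, 12, 13, 20]
arr[3]=13 <= 20: swap with position 3, array becomes [14, 11, 12, 13, 20]

Place pivot at position 4: [14, 11, 12, 13, 20]
Pivot position: 4

After partitioning with pivot 20, the array becomes [14, 11, 12, 13, 20]. The pivot is placed at index 4. All elements to the left of the pivot are <= 20, and all elements to the right are > 20.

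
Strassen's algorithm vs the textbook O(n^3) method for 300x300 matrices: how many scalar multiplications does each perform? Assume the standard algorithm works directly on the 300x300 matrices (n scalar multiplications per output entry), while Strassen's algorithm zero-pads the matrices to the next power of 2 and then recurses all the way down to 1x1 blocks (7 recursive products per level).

Matrix multiplication for 300x300 matrices:

Strassen's algorithm requires power-of-2 dimensions. Pad 300x300 to 512x512 (next power of 2).

Standard algorithm: 300^3 = 27000000 multiplications
Strassen's algorithm: 7^(log2(512)) = 7^9 = 40353607 multiplications
Difference: 27000000 - 40353607 = -13353607 (Strassen uses MORE here due to padding overhead — for small or just-over-power-of-2 n, padding can outweigh the per-level savings)

Standard: 27000000 multiplications (300^3). Strassen: 40353607 multiplications (7^9, after padding to 512x512). Strassen reduces 8 recursive multiplications to 7 at each level.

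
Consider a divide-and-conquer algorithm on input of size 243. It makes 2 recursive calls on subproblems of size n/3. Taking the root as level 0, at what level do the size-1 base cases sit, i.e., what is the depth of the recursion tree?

For divide and conquer with division factor 3:

Problem sizes at each level:
Level 0: 243
Level 1: 81
Level 2: 27
Level 3: 9
Level 4: 3
Level 5: 1

The root is level 0 and the size-1 base case is level 5 (the tree spans levels 0 through 5, i.e. 6 levels counting the root), so the depth is the number of divisions: log_3(243) = 5

The recursion tree depth is log_3(243) = 5. At each level, the problem size is divided by 3, so it takes 5 divisions to reduce to a base case of size 1. The algorithm makes 2 recursive calls at each level.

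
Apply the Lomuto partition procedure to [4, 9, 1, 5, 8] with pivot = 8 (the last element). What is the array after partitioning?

Lomuto partition with pivot = 8:

Initial array: [4, 9, 1, 5, 8]

arr[0]=4 <= 8: swap with position 0, array becomes [4, 9, 1, 5, 8]
arr[1]=9 > 8: no swap
arr[2]=1 <= 8: swap with position 1, array becomes [4, 1, 9, 5, 8]
arr[3]=5 <= 8: swap with position 2, array becomes [4, 1, 5, 9, 8]

Place pivot at position 3: [4, 1, 5, 8, 9]
Pivot position: 3

After partitioning with pivot 8, the array becomes [4, 1, 5, 8, 9]. The pivot is placed at index 3. All elements to the left of the pivot are <= 8, and all elements to the right are > 8.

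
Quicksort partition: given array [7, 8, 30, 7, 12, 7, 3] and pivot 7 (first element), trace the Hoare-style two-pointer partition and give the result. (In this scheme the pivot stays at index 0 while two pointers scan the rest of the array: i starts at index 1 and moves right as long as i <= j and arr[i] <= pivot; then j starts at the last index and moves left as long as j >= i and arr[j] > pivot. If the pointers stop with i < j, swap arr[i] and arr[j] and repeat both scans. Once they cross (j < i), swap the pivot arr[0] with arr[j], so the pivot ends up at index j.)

Hoare-style two-pointer partition with pivot = 7:

Initial array: [7, 8, 30, 7, 12, 7, 3]

Pointers start at i = 1, j = 6.
i stops at index 1 (arr[1]=8 > 7), j stops at index 6 (arr[6]=3 <= 7): swap arr[1] and arr[6], array becomes [7, 3, 30, 7, 12, 7, 8]
i stops at index 2 (arr[2]=30 > 7), j stops at index 5 (arr[5]=7 <= 7): swap arr[2] and arr[5], array becomes [7, 3, 7, 7, 12, 30, 8]
i ends at 4, j ends at 3: the pointers have crossed (j < i), so scanning stops.

Swap pivot arr[0] with arr[3] to place pivot at position 3: [7, 3, 7, 7, 12, 30, 8]
Pivot position: 3

After partitioning with pivot 7, the array becomes [7, 3, 7, 7, 12, 30, 8]. The pivot is placed at index 3. All elements to the left of the pivot are <= 7, and all elements to the right are > 7.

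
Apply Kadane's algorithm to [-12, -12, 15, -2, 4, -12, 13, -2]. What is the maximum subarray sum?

Using Kadane's algorithm on [-12, -12, 15, -2, 4, -12, 13, -2]:

Scanning through the array:
Position 1 (value -12): max_ending_here = -12, max_so_far = -12
Position 2 (value 15): max_ending_here = 15, max_so_far = 15
Position 3 (value -2): max_ending_here = 13, max_so_far = 15
Position 4 (value 4): max_ending_here = 17, max_so_far = 17
Position 5 (value -12): max_ending_here = 5, max_so_far = 17
Position 6 (value 13): max_ending_here = 18, max_so_far = 18
Position 7 (value -2): max_ending_here = 16, max_so_far = 18

Maximum subarray: [15, -2, 4, -12, 13]
Maximum sum: 18

The maximum subarray is [15, -2, 4, -12, 13] with sum 18. This subarray runs from index 2 to index 6.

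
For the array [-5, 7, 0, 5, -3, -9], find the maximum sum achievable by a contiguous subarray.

Using Kadane's algorithm on [-5, 7, 0, 5, -3, -9]:

Scanning through the array:
Position 1 (value 7): max_ending_here = 7, max_so_far = 7
Position 2 (value 0): max_ending_here = 7, max_so_far = 7
Position 3 (value 5): max_ending_here = 12, max_so_far = 12
Position 4 (value -3): max_ending_here = 9, max_so_far = 12
Position 5 (value -9): max_ending_here = 0, max_so_far = 12

Maximum subarray: [7, 0, 5]
Maximum sum: 12

The maximum subarray is [7, 0, 5] with sum 12. This subarray runs from index 1 to index 3.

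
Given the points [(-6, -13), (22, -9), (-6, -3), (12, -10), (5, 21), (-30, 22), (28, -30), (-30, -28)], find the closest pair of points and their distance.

Computing all pairwise distances among 8 points:

d((-6, -13), (22, -9)) = 28.2843
d((-6, -13), (-6, -3)) = 10.0 <-- minimum
d((-6, -13), (12, -10)) = 18.2483
d((-6, -13), (5, 21)) = 35.7351
d((-6, -13), (-30, 22)) = 42.4382
d((-6, -13), (28, -30)) = 38.0132
d((-6, -13), (-30, -28)) = 28.3019
d((22, -9), (-6, -3)) = 28.6356
d((22, -9), (12, -10)) = 10.0499
d((22, -9), (5, 21)) = 34.4819
d((22, -9), (-30, 22)) = 60.5392
d((22, -9), (28, -30)) = 21.8403
d((22, -9), (-30, -28)) = 55.3624
d((-6, -3), (12, -10)) = 19.3132
d((-6, -3), (5, 21)) = 26.4008
d((-6, -3), (-30, 22)) = 34.6554
d((-6, -3), (28, -30)) = 43.4166
d((-6, -3), (-30, -28)) = 34.6554
d((12, -10), (5, 21)) = 31.7805
d((12, -10), (-30, 22)) = 52.8015
d((12, -10), (28, -30)) = 25.6125
d((12, -10), (-30, -28)) = 45.6946
d((5, 21), (-30, 22)) = 35.0143
d((5, 21), (28, -30)) = 55.9464
d((5, 21), (-30, -28)) = 60.2163
d((-30, 22), (28, -30)) = 77.8974
d((-30, 22), (-30, -28)) = 50.0
d((28, -30), (-30, -28)) = 58.0345

Closest pair: (-6, -13) and (-6, -3) with distance 10.0

The closest pair is (-6, -13) and (-6, -3) with Euclidean distance 10.0. For 8 points, brute-force pairwise comparison is shown above. For large n, the divide-and-conquer algorithm (sort by x, recurse on halves, check the dividing strip) achieves O(n log n).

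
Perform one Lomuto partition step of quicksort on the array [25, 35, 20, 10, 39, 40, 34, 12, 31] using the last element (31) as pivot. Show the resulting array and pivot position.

Lomuto partition with pivot = 31:

Initial array: [25, 35, 20, 10, 39, 40, 34, 12, 31]

arr[0]=25 <= 31: swap with position 0, array becomes [25, 35, 20, 10, 39, 40, 34, 12, 31]
arr[1]=35 > 31: no swap
arr[2]=20 <= 31: swap with position 1, array becomes [25, 20, 35, 10, 39, 40, 34, 12, 31]
arr[3]=10 <= 31: swap with position 2, array becomes [25, 20, 10, 35, 39, 40, 34, 12, 31]
arr[4]=39 > 31: no swap
arr[5]=40 > 31: no swap
arr[6]=34 > 31: no swap
arr[7]=12 <= 31: swap with position 3, array becomes [25, 20, 10, 12, 39, 40, 34, 35, 31]

Place pivot at position 4: [25, 20, 10, 12, 31, 40, 34, 35, 39]
Pivot position: 4

After partitioning with pivot 31, the array becomes [25, 20, 10, 12, 31, 40, 34, 35, 39]. The pivot is placed at index 4. All elements to the left of the pivot are <= 31, and all elements to the right are > 31.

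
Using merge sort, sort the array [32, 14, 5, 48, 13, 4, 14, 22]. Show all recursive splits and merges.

Merge sort trace:

Split: [32, 14, 5, 48, 13, 4, 14, 22] -> [32, 14, 5, 48] and [13, 4, 14, 22]
  Split: [32, 14, 5, 48] -> [32, 14] and [5, 48]
    Split: [32, 14] -> [32] and [14]
    Merge: [32] + [14] -> [14, 32]
    Split: [5, 48] -> [5] and [48]
    Merge: [5] + [48] -> [5, 48]
  Merge: [14, 32] + [5, 48] -> [5, 14, 32, 48]
  Split: [13, 4, 14, 22] -> [13, 4] and [14, 22]
    Split: [13, 4] -> [13] and [4]
    Merge: [13] + [4] -> [4, 13]
    Split: [14, 22] -> [14] and [22]
    Merge: [14] + [22] -> [14, 22]
  Merge: [4, 13] + [14, 22] -> [4, 13, 14, 22]
Merge: [5, 14, 32, 48] + [4, 13, 14, 22] -> [4, 5, 13, 14, 14, 22, 32, 48]

Final sorted array: [4, 5, 13, 14, 14, 22, 32, 48]

The merge sort proceeds by recursively splitting the array and merging sorted halves.
After all merges, the sorted array is [4, 5, 13, 14, 14, 22, 32, 48].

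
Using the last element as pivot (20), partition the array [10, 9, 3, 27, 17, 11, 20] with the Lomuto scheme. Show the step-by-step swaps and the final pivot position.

Lomuto partition with pivot = 20:

Initial array: [10, 9, 3, 27, 17, 11, 20]

arr[0]=10 <= 20: swap with position 0, array becomes [10, 9, 3, 27, 17, 11, 20]
arr[1]=9 <= 20: swap with position 1, array becomes [10, 9, 3, 27, 17, 11, 20]
arr[2]=3 <= 20: swap with position 2, array becomes [10, 9, 3, 27, 17, 11, 20]
arr[3]=27 > 20: no swap
arr[4]=17 <= 20: swap with position 3, array becomes [10, 9, 3, 17, 27, 11, 20]
arr[5]=11 <= 20: swap with position 4, array becomes [10, 9, 3, 17, 11, 27, 20]

Place pivot at position 5: [10, 9, 3, 17, 11, 20, 27]
Pivot position: 5

After partitioning with pivot 20, the array becomes [10, 9, 3, 17, 11, 20, 27]. The pivot is placed at index 5. All elements to the left of the pivot are <= 20, and all elements to the right are > 20.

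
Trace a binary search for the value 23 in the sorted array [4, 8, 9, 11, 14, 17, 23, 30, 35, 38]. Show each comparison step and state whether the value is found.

Binary search for 23 in [4, 8, 9, 11, 14, 17, 23, 30, 35, 38]:

lo=0, hi=9, mid=4, arr[mid]=14 -> 14 < 23, search right half
lo=5, hi=9, mid=7, arr[mid]=30 -> 30 > 23, search left half
lo=5, hi=6, mid=5, arr[mid]=17 -> 17 < 23, search right half
lo=6, hi=6, mid=6, arr[mid]=23 -> Found target at index 6!

Binary search finds 23 at index 6 after 4 comparisons. The search repeatedly halves the search space by comparing with the middle element.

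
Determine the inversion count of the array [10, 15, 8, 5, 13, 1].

Finding inversions in [10, 15, 8, 5, 13, 1]:

(0, 2): arr[0]=10 > arr[2]=8
(0, 3): arr[0]=10 > arr[3]=5
(0, 5): arr[0]=10 > arr[5]=1
(1, 2): arr[1]=15 > arr[2]=8
(1, 3): arr[1]=15 > arr[3]=5
(1, 4): arr[1]=15 > arr[4]=13
(1, 5): arr[1]=15 > arr[5]=1
(2, 3): arr[2]=8 > arr[3]=5
(2, 5): arr[2]=8 > arr[5]=1
(3, 5): arr[3]=5 > arr[5]=1
(4, 5): arr[4]=13 > arr[5]=1

Total inversions: 11

The array has 11 inversion(s): (0,2), (0,3), (0,5), (1,2), (1,3), (1,4), (1,5), (2,3), (2,5), (3,5), (4,5). Each pair (i,j) satisfies i < j and arr[i] > arr[j].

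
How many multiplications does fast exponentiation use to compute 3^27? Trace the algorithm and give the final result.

Computing 3^27 by squaring (build up from 3^1; each line after the first costs one multiplication):

3^1 = 3
3^2 = (3^1)^2 = 3^2 = 9
3^3 = 3 * 3^2 = 3 * 9 = 27
3^6 = (3^3)^2 = 27^2 = 729
3^12 = (3^6)^2 = 729^2 = 531441
3^13 = 3 * 3^12 = 3 * 531441 = 1594323
3^26 = (3^13)^2 = 1594323^2 = 2541865828329
3^27 = 3 * 3^26 = 3 * 2541865828329 = 7625597484987

Result: 7625597484987
Multiplications needed: 7 (7 lines after 3^1)

3^27 = 7625597484987. Using exponentiation by squaring, this requires 7 multiplications. The key idea: if the exponent is even, square the half-power; if odd, multiply by the base once.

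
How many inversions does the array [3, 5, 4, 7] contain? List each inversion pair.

Finding inversions in [3, 5, 4, 7]:

(1, 2): arr[1]=5 > arr[2]=4

Total inversions: 1

The array has 1 inversion(s): (1,2). Each pair (i,j) satisfies i < j and arr[i] > arr[j].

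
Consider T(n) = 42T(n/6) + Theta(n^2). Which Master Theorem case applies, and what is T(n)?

Master Theorem for T(n) = 42T(n/6) + O(n^2):

a = 42, b = 6, c = 2
log_b(a) = log_6(42) = 2.0860

Case 1: c = 2 < log_6(42) = 2.0860
T(n) = O(n^(log_6 42))

For T(n) = 42T(n/6) + O(n^2): log_6(42) = 2.0860. This is Case 1 of the Master Theorem (c < log_b(a), work dominated by leaves), giving O(n^(log_6 42)).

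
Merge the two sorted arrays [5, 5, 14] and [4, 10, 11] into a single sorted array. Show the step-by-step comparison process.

Merging process:

Compare 5 vs 4: take 4 from right. Merged: [4]
Compare 5 vs 10: take 5 from left. Merged: [4, 5]
Compare 5 vs 10: take 5 from left. Merged: [4, 5, 5]
Compare 14 vs 10: take 10 from right. Merged: [4, 5, 5, 10]
Compare 14 vs 11: take 11 from right. Merged: [4, 5, 5, 10, 11]
Append remaining from left: [14]. Merged: [4, 5, 5, 10, 11, 14]

Final merged array: [4, 5, 5, 10, 11, 14]
Total comparisons: 5

The merged array is [4, 5, 5, 10, 11, 14], requiring 5 comparisons. The merge step runs in O(n) time where n is the total number of elements.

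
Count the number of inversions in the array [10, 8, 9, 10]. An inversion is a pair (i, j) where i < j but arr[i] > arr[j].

Finding inversions in [10, 8, 9, 10]:

(0, 1): arr[0]=10 > arr[1]=8
(0, 2): arr[0]=10 > arr[2]=9

Total inversions: 2

The array has 2 inversion(s): (0,1), (0,2). Each pair (i,j) satisfies i < j and arr[i] > arr[j].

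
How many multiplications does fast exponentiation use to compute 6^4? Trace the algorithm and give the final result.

Computing 6^4 by squaring (build up from 6^1; each line after the first costs one multiplication):

6^1 = 6
6^2 = (6^1)^2 = 6^2 = 36
6^4 = (6^2)^2 = 36^2 = 1296

Result: 1296
Multiplications needed: 2 (2 lines after 6^1)

6^4 = 1296. Using exponentiation by squaring, this requires 2 multiplications. The key idea: if the exponent is even, square the half-power; if odd, multiply by the base once.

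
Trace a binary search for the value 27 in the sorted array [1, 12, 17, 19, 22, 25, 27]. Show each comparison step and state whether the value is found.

Binary search for 27 in [1, 12, 17, 19, 22, 25, 27]:

lo=0, hi=6, mid=3, arr[mid]=19 -> 19 < 27, search right half
lo=4, hi=6, mid=5, arr[mid]=25 -> 25 < 27, search right half
lo=6, hi=6, mid=6, arr[mid]=27 -> Found target at index 6!

Binary search finds 27 at index 6 after 3 comparisons. The search repeatedly halves the search space by comparing with the middle element.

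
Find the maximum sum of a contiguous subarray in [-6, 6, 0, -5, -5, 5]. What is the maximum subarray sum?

Using Kadane's algorithm on [-6, 6, 0, -5, -5, 5]:

Scanning through the array:
Position 1 (value 6): max_ending_here = 6, max_so_far = 6
Position 2 (value 0): max_ending_here = 6, max_so_far = 6
Position 3 (value -5): max_ending_here = 1, max_so_far = 6
Position 4 (value -5): max_ending_here = -4, max_so_far = 6
Position 5 (value 5): max_ending_here = 5, max_so_far = 6

Maximum subarray: [6]
Maximum sum: 6

The maximum subarray is [6] with sum 6. This subarray runs from index 1 to index 1.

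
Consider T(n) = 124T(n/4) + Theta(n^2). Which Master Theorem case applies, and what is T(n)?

Master Theorem for T(n) = 124T(n/4) + O(n^2):

a = 124, b = 4, c = 2
log_b(a) = log_4(124) = 3.4771

Case 1: c = 2 < log_4(124) = 3.4771
T(n) = O(n^(log_4 124))

For T(n) = 124T(n/4) + O(n^2): log_4(124) = 3.4771. This is Case 1 of the Master Theorem (c < log_b(a), work dominated by leaves), giving O(n^(log_4 124)).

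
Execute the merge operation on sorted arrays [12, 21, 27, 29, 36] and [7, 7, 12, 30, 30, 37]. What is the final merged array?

Merging process:

Compare 12 vs 7: take 7 from right. Merged: [7]
Compare 12 vs 7: take 7 from right. Merged: [7, 7]
Compare 12 vs 12: take 12 from left. Merged: [7, 7, 12]
Compare 21 vs 12: take 12 from right. Merged: [7, 7, 12, 12]
Compare 21 vs 30: take 21 from left. Merged: [7, 7, 12, 12, 21]
Compare 27 vs 30: take 27 from left. Merged: [7, 7, 12, 12, 21, 27]
Compare 29 vs 30: take 29 from left. Merged: [7, 7, 12, 12, 21, 27, 29]
Compare 36 vs 30: take 30 from right. Merged: [7, 7, 12, 12, 21, 27, 29, 30]
Compare 36 vs 30: take 30 from right. Merged: [7, 7, 12, 12, 21, 27, 29, 30, 30]
Compare 36 vs 37: take 36 from left. Merged: [7, 7, 12, 12, 21, 27, 29, 30, 30, 36]
Append remaining from right: [37]. Merged: [7, 7, 12, 12, 21, 27, 29, 30, 30, 36, 37]

Final merged array: [7, 7, 12, 12, 21, 27, 29, 30, 30, 36, 37]
Total comparisons: 10

The merged array is [7, 7, 12, 12, 21, 27, 29, 30, 30, 36, 37], requiring 10 comparisons. The merge step runs in O(n) time where n is the total number of elements.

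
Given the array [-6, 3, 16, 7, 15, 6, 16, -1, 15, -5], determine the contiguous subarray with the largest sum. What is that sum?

Using Kadane's algorithm on [-6, 3, 16, 7, 15, 6, 16, -1, 15, -5]:

Scanning through the array:
Position 1 (value 3): max_ending_here = 3, max_so_far = 3
Position 2 (value 16): max_ending_here = 19, max_so_far = 19
Position 3 (value 7): max_ending_here = 26, max_so_far = 26
Position 4 (value 15): max_ending_here = 41, max_so_far = 41
Position 5 (value 6): max_ending_here = 47, max_so_far = 47
Position 6 (value 16): max_ending_here = 63, max_so_far = 63
Position 7 (value -1): max_ending_here = 62, max_so_far = 63
Position 8 (value 15): max_ending_here = 77, max_so_far = 77
Position 9 (value -5): max_ending_here = 72, max_so_far = 77

Maximum subarray: [3, 16, 7, 15, 6, 16, -1, 15]
Maximum sum: 77

The maximum subarray is [3, 16, 7, 15, 6, 16, -1, 15] with sum 77. This subarray runs from index 1 to index 8.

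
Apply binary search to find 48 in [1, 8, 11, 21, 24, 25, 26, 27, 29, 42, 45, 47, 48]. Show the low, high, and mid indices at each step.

Binary search for 48 in [1, 8, 11, 21, 24, 25, 26, 27, 29, 42, 45, 47, 48]:

lo=0, hi=12, mid=6, arr[mid]=26 -> 26 < 48, search right half
lo=7, hi=12, mid=9, arr[mid]=42 -> 42 < 48, search right half
lo=10, hi=12, mid=11, arr[mid]=47 -> 47 < 48, search right half
lo=12, hi=12, mid=12, arr[mid]=48 -> Found target at index 12!

Binary search finds 48 at index 12 after 4 comparisons. The search repeatedly halves the search space by comparing with the middle element.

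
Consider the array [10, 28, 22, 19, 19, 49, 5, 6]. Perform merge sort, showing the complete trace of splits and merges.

Merge sort trace:

Split: [10, 28, 22, 19, 19, 49, 5, 6] -> [10, 28, 22, 19] and [19, 49, 5, 6]
  Split: [10, 28, 22, 19] -> [10, 28] and [22, 19]
    Split: [10, 28] -> [10] and [28]
    Merge: [10] + [28] -> [10, 28]
    Split: [22, 19] -> [22] and [19]
    Merge: [22] + [19] -> [19, 22]
  Merge: [10, 28] + [19, 22] -> [10, 19, 22, 28]
  Split: [19, 49, 5, 6] -> [19, 49] and [5, 6]
    Split: [19, 49] -> [19] and [49]
    Merge: [19] + [49] -> [19, 49]
    Split: [5, 6] -> [5] and [6]
    Merge: [5] + [6] -> [5, 6]
  Merge: [19, 49] + [5, 6] -> [5, 6, 19, 49]
Merge: [10, 19, 22, 28] + [5, 6, 19, 49] -> [5, 6, 10, 19, 19, 22, 28, 49]

Final sorted array: [5, 6, 10, 19, 19, 22, 28, 49]

The merge sort proceeds by recursively splitting the array and merging sorted halves.
After all merges, the sorted array is [5, 6, 10, 19, 19, 22, 28, 49].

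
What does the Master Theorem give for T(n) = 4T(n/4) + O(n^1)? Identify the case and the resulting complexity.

Master Theorem for T(n) = 4T(n/4) + O(n^1):

a = 4, b = 4, c = 1
log_b(a) = log_4(4) = 1.0000

Case 2: c = 1 = log_4(4) = 1.0000
T(n) = O(n^1 log n) = O(n log n)

For T(n) = 4T(n/4) + O(n^1): log_4(4) = 1.0000. This is Case 2 of the Master Theorem (c = log_b(a), equal work at all levels), giving O(n log n).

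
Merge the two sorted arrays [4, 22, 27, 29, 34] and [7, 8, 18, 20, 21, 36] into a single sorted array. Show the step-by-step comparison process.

Merging process:

Compare 4 vs 7: take 4 from left. Merged: [4]
Compare 22 vs 7: take 7 from right. Merged: [4, 7]
Compare 22 vs 8: take 8 from right. Merged: [4, 7, 8]
Compare 22 vs 18: take 18 from right. Merged: [4, 7, 8, 18]
Compare 22 vs 20: take 20 from right. Merged: [4, 7, 8, 18, 20]
Compare 22 vs 21: take 21 from right. Merged: [4, 7, 8, 18, 20, 21]
Compare 22 vs 36: take 22 from left. Merged: [4, 7, 8, 18, 20, 21, 22]
Compare 27 vs 36: take 27 from left. Merged: [4, 7, 8, 18, 20, 21, 22, 27]
Compare 29 vs 36: take 29 from left. Merged: [4, 7, 8, 18, 20, 21, 22, 27, 29]
Compare 34 vs 36: take 34 from left. Merged: [4, 7, 8, 18, 20, 21, 22, 27, 29, 34]
Append remaining from right: [36]. Merged: [4, 7, 8, 18, 20, 21, 22, 27, 29, 34, 36]

Final merged array: [4, 7, 8, 18, 20, 21, 22, 27, 29, 34, 36]
Total comparisons: 10

The merged array is [4, 7, 8, 18, 20, 21, 22, 27, 29, 34, 36], requiring 10 comparisons. The merge step runs in O(n) time where n is the total number of elements.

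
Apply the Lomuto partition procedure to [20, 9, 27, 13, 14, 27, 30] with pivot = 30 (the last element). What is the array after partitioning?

Lomuto partition with pivot = 30:

Initial array: [20, 9, 27, 13, 14, 27, 30]

arr[0]=20 <= 30: swap with position 0, array becomes [20, 9, 27, 13, 14, 27, 30]
arr[1]=9 <= 30: swap with position 1, array becomes [20, 9, 27, 13, 14, 27, 30]
arr[2]=27 <= 30: swap with position 2, array becomes [20, 9, 27, 13, 14, 27, 30]
arr[3]=13 <= 30: swap with position 3, array becomes [20, 9, 27, 13, 14, 27, 30]
arr[4]=14 <= 30: swap with position 4, array becomes [20, 9, 27, 13, 14, 27, 30]
arr[5]=27 <= 30: swap with position 5, array becomes [20, 9, 27, 13, 14, 27, 30]

Place pivot at position 6: [20, 9, 27, 13, 14, 27, 30]
Pivot position: 6

After partitioning with pivot 30, the array becomes [20, 9, 27, 13, 14, 27, 30]. The pivot is placed at index 6. All elements to the left of the pivot are <= 30, and all elements to the right are > 30.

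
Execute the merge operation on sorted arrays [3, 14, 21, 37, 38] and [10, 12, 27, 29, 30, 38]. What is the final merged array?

Merging process:

Compare 3 vs 10: take 3 from left. Merged: [3]
Compare 14 vs 10: take 10 from right. Merged: [3, 10]
Compare 14 vs 12: take 12 from right. Merged: [3, 10, 12]
Compare 14 vs 27: take 14 from left. Merged: [3, 10, 12, 14]
Compare 21 vs 27: take 21 from left. Merged: [3, 10, 12, 14, 21]
Compare 37 vs 27: take 27 from right. Merged: [3, 10, 12, 14, 21, 27]
Compare 37 vs 29: take 29 from right. Merged: [3, 10, 12, 14, 21, 27, 29]
Compare 37 vs 30: take 30 from right. Merged: [3, 10, 12, 14, 21, 27, 29, 30]
Compare 37 vs 38: take 37 from left. Merged: [3, 10, 12, 14, 21, 27, 29, 30, 37]
Compare 38 vs 38: take 38 from left. Merged: [3, 10, 12, 14, 21, 27, 29, 30, 37, 38]
Append remaining from right: [38]. Merged: [3, 10, 12, 14, 21, 27, 29, 30, 37, 38, 38]

Final merged array: [3, 10, 12, 14, 21, 27, 29, 30, 37, 38, 38]
Total comparisons: 10

The merged array is [3, 10, 12, 14, 21, 27, 29, 30, 37, 38, 38], requiring 10 comparisons. The merge step runs in O(n) time where n is the total number of elements.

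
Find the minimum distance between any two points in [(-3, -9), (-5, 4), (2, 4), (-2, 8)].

Computing all pairwise distances among 4 points:

d((-3, -9), (-5, 4)) = 13.1529
d((-3, -9), (2, 4)) = 13.9284
d((-3, -9), (-2, 8)) = 17.0294
d((-5, 4), (2, 4)) = 7.0
d((-5, 4), (-2, 8)) = 5.0 <-- minimum
d((2, 4), (-2, 8)) = 5.6569

Closest pair: (-5, 4) and (-2, 8) with distance 5.0

The closest pair is (-5, 4) and (-2, 8) with Euclidean distance 5.0. For 4 points, brute-force pairwise comparison is shown above. For large n, the divide-and-conquer algorithm (sort by x, recurse on halves, check the dividing strip) achieves O(n log n).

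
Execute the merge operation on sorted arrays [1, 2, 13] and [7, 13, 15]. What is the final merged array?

Merging process:

Compare 1 vs 7: take 1 from left. Merged: [1]
Compare 2 vs 7: take 2 from left. Merged: [1, 2]
Compare 13 vs 7: take 7 from right. Merged: [1, 2, 7]
Compare 13 vs 13: take 13 from left. Merged: [1, 2, 7, 13]
Append remaining from right: [13, 15]. Merged: [1, 2, 7, 13, 13, 15]

Final merged array: [1, 2, 7, 13, 13, 15]
Total comparisons: 4

The merged array is [1, 2, 7, 13, 13, 15], requiring 4 comparisons. The merge step runs in O(n) time where n is the total number of elements.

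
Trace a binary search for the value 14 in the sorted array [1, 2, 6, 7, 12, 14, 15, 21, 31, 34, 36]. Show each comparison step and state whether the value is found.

Binary search for 14 in [1, 2, 6, 7, 12, 14, 15, 21, 31, 34, 36]:

lo=0, hi=10, mid=5, arr[mid]=14 -> Found target at index 5!

Binary search finds 14 at index 5 after 1 comparisons. The search repeatedly halves the search space by comparing with the middle element.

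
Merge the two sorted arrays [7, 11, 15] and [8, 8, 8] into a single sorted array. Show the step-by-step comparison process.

Merging process:

Compare 7 vs 8: take 7 from left. Merged: [7]
Compare 11 vs 8: take 8 from right. Merged: [7, 8]
Compare 11 vs 8: take 8 from right. Merged: [7, 8, 8]
Compare 11 vs 8: take 8 from right. Merged: [7, 8, 8, 8]
Append remaining from left: [11, 15]. Merged: [7, 8, 8, 8, 11, 15]

Final merged array: [7, 8, 8, 8, 11, 15]
Total comparisons: 4

The merged array is [7, 8, 8, 8, 11, 15], requiring 4 comparisons. The merge step runs in O(n) time where n is the total number of elements.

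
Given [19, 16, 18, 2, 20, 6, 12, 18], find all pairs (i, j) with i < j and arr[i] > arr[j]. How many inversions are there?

Finding inversions in [19, 16, 18, 2, 20, 6, 12, 18]:

(0, 1): arr[0]=19 > arr[1]=16
(0, 2): arr[0]=19 > arr[2]=18
(0, 3): arr[0]=19 > arr[3]=2
(0, 5): arr[0]=19 > arr[5]=6
(0, 6): arr[0]=19 > arr[6]=12
(0, 7): arr[0]=19 > arr[7]=18
(1, 3): arr[1]=16 > arr[3]=2
(1, 5): arr[1]=16 > arr[5]=6
(1, 6): arr[1]=16 > arr[6]=12
(2, 3): arr[2]=18 > arr[3]=2
(2, 5): arr[2]=18 > arr[5]=6
(2, 6): arr[2]=18 > arr[6]=12
(4, 5): arr[4]=20 > arr[5]=6
(4, 6): arr[4]=20 > arr[6]=12
(4, 7): arr[4]=20 > arr[7]=18

Total inversions: 15

The array has 15 inversion(s): (0,1), (0,2), (0,3), (0,5), (0,6), (0,7), (1,3), (1,5), (1,6), (2,3), (2,5), (2,6), (4,5), (4,6), (4,7). Each pair (i,j) satisfies i < j and arr[i] > arr[j].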